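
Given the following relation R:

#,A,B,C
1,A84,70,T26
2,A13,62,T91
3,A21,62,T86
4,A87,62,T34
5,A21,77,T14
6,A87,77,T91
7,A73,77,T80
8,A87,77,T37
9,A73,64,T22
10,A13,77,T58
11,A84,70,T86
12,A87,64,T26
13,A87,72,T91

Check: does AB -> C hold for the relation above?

No

(A=A84, B=70): rows 1, 11 → C takes values {T26, T86} — violation
(A=A13, B=62): row 2 → C = T91 ✓
(A=A21, B=62): row 3 → C = T86 ✓
(A=A87, B=62): row 4 → C = T34 ✓
(A=A21, B=77): row 5 → C = T14 ✓
(A=A87, B=77): rows 6, 8 → C takes values {T91, T37} — violation
(A=A73, B=77): row 7 → C = T80 ✓
(A=A73, B=64): row 9 → C = T22 ✓
(A=A13, B=77): row 10 → C = T58 ✓
(A=A87, B=64): row 12 → C = T26 ✓
(A=A87, B=72): row 13 → C = T91 ✓
Two rows agree on AB but differ on C, so AB -> C does not hold.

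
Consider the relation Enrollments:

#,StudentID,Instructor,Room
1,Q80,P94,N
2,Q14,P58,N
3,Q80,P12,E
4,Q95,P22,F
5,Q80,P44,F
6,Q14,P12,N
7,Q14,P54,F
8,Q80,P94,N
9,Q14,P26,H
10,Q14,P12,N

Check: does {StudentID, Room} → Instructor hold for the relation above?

No

(StudentID=Q80, Room=N): rows 1, 8 → Instructor = P94, P94 ✓
(StudentID=Q14, Room=N): rows 2, 6, 10 → Instructor takes values {P58, P12} — violation
(StudentID=Q80, Room=E): row 3 → Instructor = P12 ✓
(StudentID=Q95, Room=F): row 4 → Instructor = P22 ✓
(StudentID=Q80, Room=F): row 5 → Instructor = P44 ✓
(StudentID=Q14, Room=F): row 7 → Instructor = P54 ✓
(StudentID=Q14, Room=H): row 9 → Instructor = P26 ✓
Two rows agree on {StudentID, Room} but differ on Instructor, so {StudentID, Room} → Instructor does not hold.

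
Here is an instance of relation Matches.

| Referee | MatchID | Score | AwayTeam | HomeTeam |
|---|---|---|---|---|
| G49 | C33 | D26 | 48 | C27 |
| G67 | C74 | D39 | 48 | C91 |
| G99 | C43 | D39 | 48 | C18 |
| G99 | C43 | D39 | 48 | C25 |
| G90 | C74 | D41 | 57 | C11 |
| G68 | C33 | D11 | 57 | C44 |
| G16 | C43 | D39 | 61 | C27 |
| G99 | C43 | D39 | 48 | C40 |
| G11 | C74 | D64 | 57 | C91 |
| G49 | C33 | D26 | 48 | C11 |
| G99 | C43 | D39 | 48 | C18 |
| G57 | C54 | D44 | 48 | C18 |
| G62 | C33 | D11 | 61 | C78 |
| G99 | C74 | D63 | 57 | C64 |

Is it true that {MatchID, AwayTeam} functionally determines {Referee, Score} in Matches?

No

(MatchID=C33, AwayTeam=48): 2 rows → {Referee,Score} = (G49, D26), (G49, D26) ✓
(MatchID=C74, AwayTeam=48): 1 row → {Referee,Score} = (G67, D39) ✓
(MatchID=C43, AwayTeam=48): 4 rows → {Referee,Score} = (G99, D39), (G99, D39), (G99, D39), (G99, D39) ✓
(MatchID=C74, AwayTeam=57): 3 rows → {Referee,Score} takes values {(G90, D41), (G11, D64), (G99, D63)} — violation
(MatchID=C33, AwayTeam=57): 1 row → {Referee,Score} = (G68, D11) ✓
(MatchID=C43, AwayTeam=61): 1 row → {Referee,Score} = (G16, D39) ✓
(MatchID=C54, AwayTeam=48): 1 row → {Referee,Score} = (G57, D44) ✓
(MatchID=C33, AwayTeam=61): 1 row → {Referee,Score} = (G62, D11) ✓
Two rows agree on {MatchID, AwayTeam} but differ on {Referee, Score}, so {MatchID, AwayTeam} → {Referee, Score} does not hold.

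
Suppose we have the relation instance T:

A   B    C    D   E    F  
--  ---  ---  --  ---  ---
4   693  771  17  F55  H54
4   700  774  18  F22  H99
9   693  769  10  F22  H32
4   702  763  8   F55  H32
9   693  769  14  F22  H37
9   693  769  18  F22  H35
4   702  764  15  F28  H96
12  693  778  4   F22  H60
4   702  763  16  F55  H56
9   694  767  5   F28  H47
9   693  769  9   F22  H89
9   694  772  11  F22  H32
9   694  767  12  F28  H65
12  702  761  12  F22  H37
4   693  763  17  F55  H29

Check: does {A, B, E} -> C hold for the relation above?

(A=4, B=693, E=F55): 2 rows → C takes values {771, 763} — violation
(A=4, B=700, E=F22): 1 row → C = 774 ✓
(A=9, B=693, E=F22): 4 rows → C = 769, 769, 769, 769 ✓
(A=4, B=702, E=F55): 2 rows → C = 763, 763 ✓
(A=4, B=702, E=F28): 1 row → C = 764 ✓
(A=12, B=693, E=F22): 1 row → C = 778 ✓
(A=9, B=694, E=F28): 2 rows → C = 767, 767 ✓
(A=9, B=694, E=F22): 1 row → C = 772 ✓
(A=12, B=702, E=F22): 1 row → C = 761 ✓
Two rows agree on {A, B, E} but differ on C, so {A, B, E} -> C does not hold.

No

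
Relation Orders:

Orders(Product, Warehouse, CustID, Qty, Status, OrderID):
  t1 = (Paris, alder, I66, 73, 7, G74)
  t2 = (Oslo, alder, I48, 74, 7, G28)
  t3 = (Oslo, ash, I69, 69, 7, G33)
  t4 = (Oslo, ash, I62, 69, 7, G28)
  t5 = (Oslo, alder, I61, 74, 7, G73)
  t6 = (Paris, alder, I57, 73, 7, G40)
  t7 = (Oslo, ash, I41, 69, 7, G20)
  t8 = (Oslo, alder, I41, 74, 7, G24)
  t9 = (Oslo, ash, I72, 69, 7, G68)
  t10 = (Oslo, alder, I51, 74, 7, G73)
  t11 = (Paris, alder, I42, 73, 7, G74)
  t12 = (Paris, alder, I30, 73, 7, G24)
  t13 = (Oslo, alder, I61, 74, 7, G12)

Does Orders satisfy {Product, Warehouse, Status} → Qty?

Yes

(Product=Paris, Warehouse=alder, Status=7): rows 1, 6, 11, 12 → Qty = 73, 73, 73, 73 ✓
(Product=Oslo, Warehouse=alder, Status=7): rows 2, 5, 8, 10, 13 → Qty = 74, 74, 74, 74, 74 ✓
(Product=Oslo, Warehouse=ash, Status=7): rows 3, 4, 7, 9 → Qty = 69, 69, 69, 69 ✓
Every {Product, Warehouse, Status} value is associated with a single Qty value, so {Product, Warehouse, Status} → Qty holds.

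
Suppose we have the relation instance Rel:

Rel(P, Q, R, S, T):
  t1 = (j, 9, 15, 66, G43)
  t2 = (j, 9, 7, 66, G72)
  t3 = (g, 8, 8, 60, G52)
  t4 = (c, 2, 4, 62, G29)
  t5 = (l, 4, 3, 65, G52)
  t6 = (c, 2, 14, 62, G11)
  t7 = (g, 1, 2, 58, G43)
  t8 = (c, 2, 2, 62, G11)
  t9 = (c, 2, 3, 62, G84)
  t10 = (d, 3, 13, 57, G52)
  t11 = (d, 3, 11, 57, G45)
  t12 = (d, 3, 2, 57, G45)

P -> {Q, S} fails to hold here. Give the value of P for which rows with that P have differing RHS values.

g

P=j: rows 1, 2 → {Q,S} = (9, 66), (9, 66) ✓
P=g: rows 3, 7 → {Q,S} takes values {(8, 60), (1, 58)} — violation
P=c: rows 4, 6, 8, 9 → {Q,S} = (2, 62), (2, 62), (2, 62), (2, 62) ✓
P=l: row 5 → {Q,S} = (4, 65) ✓
P=d: rows 10, 11, 12 → {Q,S} = (3, 57), (3, 57), (3, 57) ✓
The only P value with inconsistent RHS is P=g.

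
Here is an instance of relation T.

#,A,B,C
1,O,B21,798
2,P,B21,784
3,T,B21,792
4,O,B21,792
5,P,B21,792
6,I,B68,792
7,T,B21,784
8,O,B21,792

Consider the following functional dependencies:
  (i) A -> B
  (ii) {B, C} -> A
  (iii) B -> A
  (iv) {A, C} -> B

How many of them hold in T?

(i) A -> B: every LHS value maps to a single RHS value — holds.
(ii) {B, C} -> A: (B=B21, C=784): rows 2, 7 → A takes values {P, T} — violation; (B=B21, C=792): rows 3, 4, 5, 8 → A takes values {T, O, P} — violation — fails.
(iii) B -> A: B=B21: rows 1, 2, 3, 4, 5, 7, 8 → A takes values {O, P, T} — violation — fails.
(iv) {A, C} -> B: every LHS value maps to a single RHS value — holds.
2 of the 4 dependencies hold.

2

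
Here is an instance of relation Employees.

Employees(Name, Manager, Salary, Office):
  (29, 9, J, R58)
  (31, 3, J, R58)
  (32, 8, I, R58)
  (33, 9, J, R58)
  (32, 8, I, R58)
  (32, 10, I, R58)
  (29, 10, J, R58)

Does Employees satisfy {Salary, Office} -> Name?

(Salary=J, Office=R58): 4 rows → Name takes values {29, 31, 33} — violation
(Salary=I, Office=R58): 3 rows → Name = 32, 32, 32 ✓
Two rows agree on {Salary, Office} but differ on Name, so {Salary, Office} -> Name does not hold.

No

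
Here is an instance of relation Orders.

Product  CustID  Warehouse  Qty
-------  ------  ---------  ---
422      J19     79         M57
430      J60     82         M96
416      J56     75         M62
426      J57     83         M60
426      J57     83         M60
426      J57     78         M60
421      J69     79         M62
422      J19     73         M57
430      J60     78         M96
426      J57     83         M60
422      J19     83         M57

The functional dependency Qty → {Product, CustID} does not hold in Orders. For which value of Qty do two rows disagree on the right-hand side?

Qty=M57: 3 rows → {Product,CustID} = (422, J19), (422, J19), (422, J19) ✓
Qty=M96: 2 rows → {Product,CustID} = (430, J60), (430, J60) ✓
Qty=M62: 2 rows → {Product,CustID} takes values {(416, J56), (421, J69)} — violation
Qty=M60: 4 rows → {Product,CustID} = (426, J57), (426, J57), (426, J57), (426, J57) ✓
The only Qty value with inconsistent RHS is Qty=M62.

M62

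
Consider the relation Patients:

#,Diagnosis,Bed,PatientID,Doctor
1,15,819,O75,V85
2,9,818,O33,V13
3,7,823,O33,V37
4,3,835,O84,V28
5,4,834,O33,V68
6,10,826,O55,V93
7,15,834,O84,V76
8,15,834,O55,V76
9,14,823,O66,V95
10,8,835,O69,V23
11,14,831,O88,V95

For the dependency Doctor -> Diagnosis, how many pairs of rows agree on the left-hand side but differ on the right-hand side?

Doctor=V76: all 2 rows agree on Diagnosis — 0 pairs.
Doctor=V95: all 2 rows agree on Diagnosis — 0 pairs.

0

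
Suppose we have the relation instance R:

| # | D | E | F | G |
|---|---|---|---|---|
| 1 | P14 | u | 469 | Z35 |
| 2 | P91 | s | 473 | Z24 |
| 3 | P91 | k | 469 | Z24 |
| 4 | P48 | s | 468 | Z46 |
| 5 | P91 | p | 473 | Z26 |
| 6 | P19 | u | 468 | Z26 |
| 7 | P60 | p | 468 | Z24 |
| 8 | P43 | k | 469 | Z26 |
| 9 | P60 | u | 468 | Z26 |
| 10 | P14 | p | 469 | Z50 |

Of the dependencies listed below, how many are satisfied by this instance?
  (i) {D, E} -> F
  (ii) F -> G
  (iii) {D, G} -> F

(i) {D, E} -> F: every LHS value maps to a single RHS value — holds.
(ii) F -> G: F=469: rows 1, 3, 8, 10 → G takes values {Z35, Z24, Z26, Z50} — violation; F=473: rows 2, 5 → G takes values {Z24, Z26} — violation; F=468: rows 4, 6, 7, 9 → G takes values {Z46, Z26, Z24} — violation — fails.
(iii) {D, G} -> F: (D=P91, G=Z24): rows 2, 3 → F takes values {473, 469} — violation — fails.
1 of the 3 dependencies holds.

1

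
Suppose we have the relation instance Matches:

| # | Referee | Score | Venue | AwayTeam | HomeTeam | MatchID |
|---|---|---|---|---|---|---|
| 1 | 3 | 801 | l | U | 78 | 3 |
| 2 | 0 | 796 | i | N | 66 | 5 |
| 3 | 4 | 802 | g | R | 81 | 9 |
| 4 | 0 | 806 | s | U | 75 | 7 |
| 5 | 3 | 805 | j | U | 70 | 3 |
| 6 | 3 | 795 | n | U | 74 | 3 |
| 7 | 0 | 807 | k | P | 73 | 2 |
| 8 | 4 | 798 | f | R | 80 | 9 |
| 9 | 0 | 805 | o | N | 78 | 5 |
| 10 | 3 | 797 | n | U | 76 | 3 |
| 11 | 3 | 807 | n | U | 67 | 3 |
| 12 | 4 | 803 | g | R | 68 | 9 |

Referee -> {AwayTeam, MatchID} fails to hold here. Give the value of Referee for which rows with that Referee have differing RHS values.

Referee=3: rows 1, 5, 6, 10, 11 → {AwayTeam,MatchID} = (U, 3), (U, 3), (U, 3), (U, 3), (U, 3) ✓
Referee=0: rows 2, 4, 7, 9 → {AwayTeam,MatchID} takes values {(N, 5), (U, 7), (P, 2)} — violation
Referee=4: rows 3, 8, 12 → {AwayTeam,MatchID} = (R, 9), (R, 9), (R, 9) ✓
The only Referee value with inconsistent RHS is Referee=0.

0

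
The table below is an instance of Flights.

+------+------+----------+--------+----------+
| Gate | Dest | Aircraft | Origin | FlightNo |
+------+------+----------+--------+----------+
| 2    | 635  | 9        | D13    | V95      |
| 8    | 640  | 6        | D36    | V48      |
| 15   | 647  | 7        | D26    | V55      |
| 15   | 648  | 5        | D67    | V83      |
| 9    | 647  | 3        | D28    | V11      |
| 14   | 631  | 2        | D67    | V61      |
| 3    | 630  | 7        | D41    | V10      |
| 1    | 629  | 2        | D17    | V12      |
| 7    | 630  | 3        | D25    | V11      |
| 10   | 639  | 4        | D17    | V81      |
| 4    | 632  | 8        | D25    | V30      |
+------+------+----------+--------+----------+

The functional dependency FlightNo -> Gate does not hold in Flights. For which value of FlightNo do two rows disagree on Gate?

FlightNo=V95: 1 row → Gate = 2 ✓
FlightNo=V48: 1 row → Gate = 8 ✓
FlightNo=V55: 1 row → Gate = 15 ✓
FlightNo=V83: 1 row → Gate = 15 ✓
FlightNo=V11: 2 rows → Gate takes values {9, 7} — violation
FlightNo=V61: 1 row → Gate = 14 ✓
FlightNo=V10: 1 row → Gate = 3 ✓
FlightNo=V12: 1 row → Gate = 1 ✓
FlightNo=V81: 1 row → Gate = 10 ✓
FlightNo=V30: 1 row → Gate = 4 ✓
The only FlightNo value with inconsistent Gate is FlightNo=V11.

V11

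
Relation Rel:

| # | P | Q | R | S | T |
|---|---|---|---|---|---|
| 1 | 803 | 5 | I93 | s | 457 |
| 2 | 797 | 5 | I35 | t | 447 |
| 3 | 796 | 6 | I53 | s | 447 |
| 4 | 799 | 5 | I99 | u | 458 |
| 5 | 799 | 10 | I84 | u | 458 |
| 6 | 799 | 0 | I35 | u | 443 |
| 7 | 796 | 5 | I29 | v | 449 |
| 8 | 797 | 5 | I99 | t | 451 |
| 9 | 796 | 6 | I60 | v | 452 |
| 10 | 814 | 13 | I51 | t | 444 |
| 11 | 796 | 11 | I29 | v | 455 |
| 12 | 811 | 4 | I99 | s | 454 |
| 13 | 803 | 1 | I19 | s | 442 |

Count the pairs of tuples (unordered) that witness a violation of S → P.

S=s: violating pairs (1,3), (1,12), (3,12), (3,13), (12,13) — 5 pairs.
S=t: violating pairs (2,10), (8,10) — 2 pairs.
S=u: all 3 rows agree on P — 0 pairs.
S=v: all 3 rows agree on P — 0 pairs.

7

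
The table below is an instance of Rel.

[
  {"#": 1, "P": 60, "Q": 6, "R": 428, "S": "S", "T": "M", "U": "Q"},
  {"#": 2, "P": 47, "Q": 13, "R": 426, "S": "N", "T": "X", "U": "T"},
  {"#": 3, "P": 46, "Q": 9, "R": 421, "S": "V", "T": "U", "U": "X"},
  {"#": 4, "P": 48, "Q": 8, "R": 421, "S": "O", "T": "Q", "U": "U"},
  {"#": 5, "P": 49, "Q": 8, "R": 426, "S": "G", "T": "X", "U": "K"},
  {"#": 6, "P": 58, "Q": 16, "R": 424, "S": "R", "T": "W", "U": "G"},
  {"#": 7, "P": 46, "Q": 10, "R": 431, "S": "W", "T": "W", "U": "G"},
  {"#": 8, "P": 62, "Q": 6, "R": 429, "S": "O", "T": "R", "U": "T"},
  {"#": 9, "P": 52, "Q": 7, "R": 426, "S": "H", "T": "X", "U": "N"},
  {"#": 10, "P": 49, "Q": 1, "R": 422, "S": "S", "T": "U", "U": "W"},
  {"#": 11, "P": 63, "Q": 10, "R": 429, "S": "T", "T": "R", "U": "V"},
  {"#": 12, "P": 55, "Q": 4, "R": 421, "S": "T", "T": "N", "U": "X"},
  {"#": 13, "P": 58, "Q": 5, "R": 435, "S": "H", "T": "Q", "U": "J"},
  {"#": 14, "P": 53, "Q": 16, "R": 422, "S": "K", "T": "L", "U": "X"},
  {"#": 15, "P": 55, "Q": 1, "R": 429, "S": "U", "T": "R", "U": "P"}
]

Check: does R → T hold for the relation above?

R=428: row 1 → T = M ✓
R=426: rows 2, 5, 9 → T = X, X, X ✓
R=421: rows 3, 4, 12 → T takes values {U, Q, N} — violation
R=424: row 6 → T = W ✓
R=431: row 7 → T = W ✓
R=429: rows 8, 11, 15 → T = R, R, R ✓
R=422: rows 10, 14 → T takes values {U, L} — violation
R=435: row 13 → T = Q ✓
Two rows agree on R but differ on T, so R → T does not hold.

No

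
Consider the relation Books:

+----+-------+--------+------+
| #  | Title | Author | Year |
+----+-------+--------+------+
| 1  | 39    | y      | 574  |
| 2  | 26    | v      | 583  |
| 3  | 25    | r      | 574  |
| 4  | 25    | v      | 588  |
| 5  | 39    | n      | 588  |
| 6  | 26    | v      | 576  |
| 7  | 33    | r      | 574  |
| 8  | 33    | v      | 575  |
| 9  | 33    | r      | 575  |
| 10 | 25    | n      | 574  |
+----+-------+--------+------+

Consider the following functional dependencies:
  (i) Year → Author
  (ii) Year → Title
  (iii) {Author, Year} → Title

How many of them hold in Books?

(i) Year → Author: Year=574: rows 1, 3, 7, 10 → Author takes values {y, r, n} — violation; Year=588: rows 4, 5 → Author takes values {v, n} — violation; Year=575: rows 8, 9 → Author takes values {v, r} — violation — fails.
(ii) Year → Title: Year=574: rows 1, 3, 7, 10 → Title takes values {39, 25, 33} — violation; Year=588: rows 4, 5 → Title takes values {25, 39} — violation — fails.
(iii) {Author, Year} → Title: (Author=r, Year=574): rows 3, 7 → Title takes values {25, 33} — violation — fails.
None of the 3 dependencies hold.

0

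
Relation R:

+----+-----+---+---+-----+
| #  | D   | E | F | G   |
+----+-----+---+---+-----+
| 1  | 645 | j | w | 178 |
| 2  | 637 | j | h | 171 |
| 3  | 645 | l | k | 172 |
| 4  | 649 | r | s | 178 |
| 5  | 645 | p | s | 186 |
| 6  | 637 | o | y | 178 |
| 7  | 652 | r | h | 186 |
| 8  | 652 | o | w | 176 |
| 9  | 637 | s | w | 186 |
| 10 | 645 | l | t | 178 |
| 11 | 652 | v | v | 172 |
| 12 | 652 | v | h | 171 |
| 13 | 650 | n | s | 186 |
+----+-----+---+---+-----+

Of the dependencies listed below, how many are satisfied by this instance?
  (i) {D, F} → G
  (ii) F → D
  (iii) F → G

(i) {D, F} → G: (D=652, F=h): rows 7, 12 → G takes values {186, 171} — violation — fails.
(ii) F → D: F=w: rows 1, 8, 9 → D takes values {645, 652, 637} — violation; F=h: rows 2, 7, 12 → D takes values {637, 652} — violation; F=s: rows 4, 5, 13 → D takes values {649, 645, 650} — violation — fails.
(iii) F → G: F=w: rows 1, 8, 9 → G takes values {178, 176, 186} — violation; F=h: rows 2, 7, 12 → G takes values {171, 186} — violation; F=s: rows 4, 5, 13 → G takes values {178, 186} — violation — fails.
None of the 3 dependencies hold.

0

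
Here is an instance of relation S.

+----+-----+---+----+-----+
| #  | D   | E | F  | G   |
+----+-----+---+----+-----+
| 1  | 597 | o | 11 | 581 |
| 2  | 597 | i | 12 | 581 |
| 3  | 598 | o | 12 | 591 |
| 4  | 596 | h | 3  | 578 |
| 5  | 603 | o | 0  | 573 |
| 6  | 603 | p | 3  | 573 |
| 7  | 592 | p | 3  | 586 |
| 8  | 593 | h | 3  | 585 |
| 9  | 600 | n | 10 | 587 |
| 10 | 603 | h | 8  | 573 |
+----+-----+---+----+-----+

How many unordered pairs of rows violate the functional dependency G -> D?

0

G=581: all 2 rows agree on D — 0 pairs.
G=573: all 3 rows agree on D — 0 pairs.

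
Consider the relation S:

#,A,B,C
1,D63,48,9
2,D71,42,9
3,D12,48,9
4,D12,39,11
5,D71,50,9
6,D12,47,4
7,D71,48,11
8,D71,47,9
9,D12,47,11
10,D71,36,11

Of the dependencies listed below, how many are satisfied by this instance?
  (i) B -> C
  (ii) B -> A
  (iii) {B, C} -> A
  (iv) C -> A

(i) B -> C: B=48: rows 1, 3, 7 → C takes values {9, 11} — violation; B=47: rows 6, 8, 9 → C takes values {4, 9, 11} — violation — fails.
(ii) B -> A: B=48: rows 1, 3, 7 → A takes values {D63, D12, D71} — violation; B=47: rows 6, 8, 9 → A takes values {D12, D71} — violation — fails.
(iii) {B, C} -> A: (B=48, C=9): rows 1, 3 → A takes values {D63, D12} — violation — fails.
(iv) C -> A: C=9: rows 1, 2, 3, 5, 8 → A takes values {D63, D71, D12} — violation; C=11: rows 4, 7, 9, 10 → A takes values {D12, D71} — violation — fails.
None of the 4 dependencies hold.

0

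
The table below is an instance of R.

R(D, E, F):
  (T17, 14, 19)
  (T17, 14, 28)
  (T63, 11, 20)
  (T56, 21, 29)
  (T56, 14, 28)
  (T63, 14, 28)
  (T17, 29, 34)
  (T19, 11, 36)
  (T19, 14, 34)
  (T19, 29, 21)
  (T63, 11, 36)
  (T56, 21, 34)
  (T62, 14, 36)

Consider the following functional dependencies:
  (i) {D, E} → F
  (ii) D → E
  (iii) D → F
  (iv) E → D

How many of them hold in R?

(i) {D, E} → F: (D=T17, E=14): 2 rows → F takes values {19, 28} — violation; (D=T63, E=11): 2 rows → F takes values {20, 36} — violation; (D=T56, E=21): 2 rows → F takes values {29, 34} — violation — fails.
(ii) D → E: D=T17: 3 rows → E takes values {14, 29} — violation; D=T63: 3 rows → E takes values {11, 14} — violation; D=T56: 3 rows → E takes values {21, 14} — violation; D=T19: 3 rows → E takes values {11, 14, 29} — violation — fails.
(iii) D → F: D=T17: 3 rows → F takes values {19, 28, 34} — violation; D=T63: 3 rows → F takes values {20, 28, 36} — violation; D=T56: 3 rows → F takes values {29, 28, 34} — violation; D=T19: 3 rows → F takes values {36, 34, 21} — violation — fails.
(iv) E → D: E=14: 6 rows → D takes values {T17, T56, T63, T19, T62} — violation; E=11: 3 rows → D takes values {T63, T19} — violation; E=29: 2 rows → D takes values {T17, T19} — violation — fails.
None of the 4 dependencies hold.

0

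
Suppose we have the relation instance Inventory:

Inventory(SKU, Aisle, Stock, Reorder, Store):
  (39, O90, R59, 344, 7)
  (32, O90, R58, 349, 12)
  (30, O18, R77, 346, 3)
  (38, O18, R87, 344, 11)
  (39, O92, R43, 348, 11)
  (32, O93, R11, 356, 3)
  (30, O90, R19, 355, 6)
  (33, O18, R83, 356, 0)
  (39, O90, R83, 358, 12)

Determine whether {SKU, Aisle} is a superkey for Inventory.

Two distinct rows share (SKU=39, Aisle=O90), so {SKU, Aisle} does not determine every attribute — not a superkey.

No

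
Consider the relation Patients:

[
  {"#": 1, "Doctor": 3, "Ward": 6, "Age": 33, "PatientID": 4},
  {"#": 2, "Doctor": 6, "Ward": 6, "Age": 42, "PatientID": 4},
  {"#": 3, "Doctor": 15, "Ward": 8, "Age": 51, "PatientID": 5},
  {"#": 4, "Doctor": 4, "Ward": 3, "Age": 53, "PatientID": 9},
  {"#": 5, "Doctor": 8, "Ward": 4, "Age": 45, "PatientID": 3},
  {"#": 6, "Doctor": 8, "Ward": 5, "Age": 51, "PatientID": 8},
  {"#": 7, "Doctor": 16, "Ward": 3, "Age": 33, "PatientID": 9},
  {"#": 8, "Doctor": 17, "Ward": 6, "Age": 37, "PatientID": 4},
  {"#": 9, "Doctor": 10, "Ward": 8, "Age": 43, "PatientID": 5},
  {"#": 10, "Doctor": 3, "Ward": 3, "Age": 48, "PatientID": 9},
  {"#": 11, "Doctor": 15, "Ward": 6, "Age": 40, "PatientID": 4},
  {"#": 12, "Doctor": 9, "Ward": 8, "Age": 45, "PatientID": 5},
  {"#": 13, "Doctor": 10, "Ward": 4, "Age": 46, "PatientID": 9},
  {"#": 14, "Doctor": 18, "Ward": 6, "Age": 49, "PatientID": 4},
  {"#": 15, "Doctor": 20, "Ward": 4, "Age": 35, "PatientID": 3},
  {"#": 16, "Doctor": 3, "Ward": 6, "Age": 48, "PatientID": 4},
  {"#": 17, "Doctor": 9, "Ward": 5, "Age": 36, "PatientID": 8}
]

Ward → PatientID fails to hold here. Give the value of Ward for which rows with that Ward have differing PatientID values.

Ward=6: rows 1, 2, 8, 11, 14, 16 → PatientID = 4, 4, 4, 4, 4, 4 ✓
Ward=8: rows 3, 9, 12 → PatientID = 5, 5, 5 ✓
Ward=3: rows 4, 7, 10 → PatientID = 9, 9, 9 ✓
Ward=4: rows 5, 13, 15 → PatientID takes values {3, 9} — violation
Ward=5: rows 6, 17 → PatientID = 8, 8 ✓
The only Ward value with inconsistent PatientID is Ward=4.

4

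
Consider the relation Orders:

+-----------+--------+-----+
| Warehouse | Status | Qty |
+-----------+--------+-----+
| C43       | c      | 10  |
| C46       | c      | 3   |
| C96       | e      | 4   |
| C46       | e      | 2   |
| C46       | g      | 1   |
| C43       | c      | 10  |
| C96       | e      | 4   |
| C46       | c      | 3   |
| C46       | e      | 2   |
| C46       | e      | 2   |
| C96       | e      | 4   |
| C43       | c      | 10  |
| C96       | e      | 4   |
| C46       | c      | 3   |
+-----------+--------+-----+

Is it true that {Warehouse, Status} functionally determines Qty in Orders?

Yes

(Warehouse=C43, Status=c): 3 rows → Qty = 10, 10, 10 ✓
(Warehouse=C46, Status=c): 3 rows → Qty = 3, 3, 3 ✓
(Warehouse=C96, Status=e): 4 rows → Qty = 4, 4, 4, 4 ✓
(Warehouse=C46, Status=e): 3 rows → Qty = 2, 2, 2 ✓
(Warehouse=C46, Status=g): 1 row → Qty = 1 ✓
Every {Warehouse, Status} value is associated with a single Qty value, so {Warehouse, Status} → Qty holds.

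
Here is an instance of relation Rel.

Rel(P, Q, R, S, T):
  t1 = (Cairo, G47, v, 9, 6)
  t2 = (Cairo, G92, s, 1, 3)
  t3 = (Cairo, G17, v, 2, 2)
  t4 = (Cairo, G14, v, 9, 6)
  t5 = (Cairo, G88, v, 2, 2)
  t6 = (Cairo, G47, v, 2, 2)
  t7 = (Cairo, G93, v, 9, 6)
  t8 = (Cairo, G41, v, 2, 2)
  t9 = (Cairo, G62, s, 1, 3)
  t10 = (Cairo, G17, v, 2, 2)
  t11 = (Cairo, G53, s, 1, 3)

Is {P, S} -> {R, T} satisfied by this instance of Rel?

Yes

(P=Cairo, S=9): rows 1, 4, 7 → {R,T} = (v, 6), (v, 6), (v, 6) ✓
(P=Cairo, S=1): rows 2, 9, 11 → {R,T} = (s, 3), (s, 3), (s, 3) ✓
(P=Cairo, S=2): rows 3, 5, 6, 8, 10 → {R,T} = (v, 2), (v, 2), (v, 2), (v, 2), (v, 2) ✓
Every {P, S} value is associated with a single {R, T} value, so {P, S} -> {R, T} holds.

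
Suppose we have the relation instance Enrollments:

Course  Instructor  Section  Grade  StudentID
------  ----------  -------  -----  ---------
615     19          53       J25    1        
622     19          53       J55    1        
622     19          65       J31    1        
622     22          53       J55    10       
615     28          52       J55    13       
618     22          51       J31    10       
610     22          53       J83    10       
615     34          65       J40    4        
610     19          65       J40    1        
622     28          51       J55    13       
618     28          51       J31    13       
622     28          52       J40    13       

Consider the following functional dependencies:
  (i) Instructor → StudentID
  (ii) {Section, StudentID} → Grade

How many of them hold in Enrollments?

1

(i) Instructor → StudentID: every LHS value maps to a single RHS value — holds.
(ii) {Section, StudentID} → Grade: (Section=53, StudentID=1): 2 rows → Grade takes values {J25, J55} — violation; (Section=65, StudentID=1): 2 rows → Grade takes values {J31, J40} — violation; (Section=53, StudentID=10): 2 rows → Grade takes values {J55, J83} — violation; (Section=52, StudentID=13): 2 rows → Grade takes values {J55, J40} — violation; (Section=51, StudentID=13): 2 rows → Grade takes values {J55, J31} — violation — fails.
1 of the 2 dependencies holds.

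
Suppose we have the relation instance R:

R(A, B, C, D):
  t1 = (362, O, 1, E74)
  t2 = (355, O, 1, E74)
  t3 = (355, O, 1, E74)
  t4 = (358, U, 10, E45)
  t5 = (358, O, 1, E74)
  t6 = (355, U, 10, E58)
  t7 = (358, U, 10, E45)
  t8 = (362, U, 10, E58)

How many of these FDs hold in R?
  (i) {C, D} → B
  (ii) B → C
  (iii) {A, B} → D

3

(i) {C, D} → B: every LHS value maps to a single RHS value — holds.
(ii) B → C: every LHS value maps to a single RHS value — holds.
(iii) {A, B} → D: every LHS value maps to a single RHS value — holds.
3 of the 3 dependencies hold.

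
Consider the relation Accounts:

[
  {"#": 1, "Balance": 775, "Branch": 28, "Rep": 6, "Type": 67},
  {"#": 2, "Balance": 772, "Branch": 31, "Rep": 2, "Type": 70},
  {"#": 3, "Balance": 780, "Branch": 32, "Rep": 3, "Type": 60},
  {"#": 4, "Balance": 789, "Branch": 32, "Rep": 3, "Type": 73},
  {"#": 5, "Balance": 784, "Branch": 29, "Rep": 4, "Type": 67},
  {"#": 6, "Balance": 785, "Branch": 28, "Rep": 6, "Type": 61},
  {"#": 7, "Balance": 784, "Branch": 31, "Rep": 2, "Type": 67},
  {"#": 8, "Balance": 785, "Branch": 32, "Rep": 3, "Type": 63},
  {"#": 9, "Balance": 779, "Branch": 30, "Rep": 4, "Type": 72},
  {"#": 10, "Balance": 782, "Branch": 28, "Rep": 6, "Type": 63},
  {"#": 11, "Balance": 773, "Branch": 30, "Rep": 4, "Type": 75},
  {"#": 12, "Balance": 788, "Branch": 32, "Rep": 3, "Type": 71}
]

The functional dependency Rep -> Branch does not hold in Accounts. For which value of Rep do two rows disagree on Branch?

Rep=6: rows 1, 6, 10 → Branch = 28, 28, 28 ✓
Rep=2: rows 2, 7 → Branch = 31, 31 ✓
Rep=3: rows 3, 4, 8, 12 → Branch = 32, 32, 32, 32 ✓
Rep=4: rows 5, 9, 11 → Branch takes values {29, 30} — violation
The only Rep value with inconsistent Branch is Rep=4.

4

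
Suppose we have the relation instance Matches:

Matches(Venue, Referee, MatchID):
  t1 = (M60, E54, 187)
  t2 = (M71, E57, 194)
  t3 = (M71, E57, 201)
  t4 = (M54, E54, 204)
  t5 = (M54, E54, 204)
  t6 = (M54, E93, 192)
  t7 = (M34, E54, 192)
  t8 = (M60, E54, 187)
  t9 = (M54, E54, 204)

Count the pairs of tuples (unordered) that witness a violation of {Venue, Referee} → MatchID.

(Venue=M60, Referee=E54): all 2 rows agree on MatchID — 0 pairs.
(Venue=M71, Referee=E57): violating pairs (2,3) — 1 pair.
(Venue=M54, Referee=E54): all 3 rows agree on MatchID — 0 pairs.

1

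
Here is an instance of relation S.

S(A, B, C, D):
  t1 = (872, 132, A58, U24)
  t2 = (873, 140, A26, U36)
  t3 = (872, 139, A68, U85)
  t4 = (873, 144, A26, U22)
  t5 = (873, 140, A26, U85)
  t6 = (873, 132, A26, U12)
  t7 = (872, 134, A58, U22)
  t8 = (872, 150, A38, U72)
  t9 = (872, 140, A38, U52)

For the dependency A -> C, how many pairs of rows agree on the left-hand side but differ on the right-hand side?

A=872: violating pairs (1,3), (1,8), (1,9), (3,7), (3,8), (3,9), (7,8), (7,9) — 8 pairs.
A=873: all 4 rows agree on C — 0 pairs.

8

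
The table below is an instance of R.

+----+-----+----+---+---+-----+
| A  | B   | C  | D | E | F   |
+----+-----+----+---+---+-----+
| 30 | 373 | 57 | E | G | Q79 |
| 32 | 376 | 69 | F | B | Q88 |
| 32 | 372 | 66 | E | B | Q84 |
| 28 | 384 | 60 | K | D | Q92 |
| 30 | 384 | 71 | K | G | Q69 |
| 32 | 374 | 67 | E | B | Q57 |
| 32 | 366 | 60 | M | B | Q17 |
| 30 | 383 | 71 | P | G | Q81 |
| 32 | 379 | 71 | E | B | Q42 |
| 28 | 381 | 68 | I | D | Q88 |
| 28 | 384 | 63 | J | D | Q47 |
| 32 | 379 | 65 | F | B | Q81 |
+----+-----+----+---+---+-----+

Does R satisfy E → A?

E=G: 3 rows → A = 30, 30, 30 ✓
E=B: 6 rows → A = 32, 32, 32, 32, 32, 32 ✓
E=D: 3 rows → A = 28, 28, 28 ✓
Every E value is associated with a single A value, so E → A holds.

Yes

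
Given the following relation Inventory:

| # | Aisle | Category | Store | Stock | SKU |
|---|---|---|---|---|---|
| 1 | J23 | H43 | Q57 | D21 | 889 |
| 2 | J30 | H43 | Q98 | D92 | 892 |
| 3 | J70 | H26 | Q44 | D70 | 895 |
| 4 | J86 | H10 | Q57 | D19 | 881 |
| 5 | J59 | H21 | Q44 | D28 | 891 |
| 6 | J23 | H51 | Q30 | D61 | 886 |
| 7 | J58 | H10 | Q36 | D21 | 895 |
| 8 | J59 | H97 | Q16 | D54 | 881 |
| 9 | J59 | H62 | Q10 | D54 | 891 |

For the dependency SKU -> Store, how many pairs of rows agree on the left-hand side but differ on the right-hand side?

3

SKU=895: violating pairs (3,7) — 1 pair.
SKU=881: violating pairs (4,8) — 1 pair.
SKU=891: violating pairs (5,9) — 1 pair.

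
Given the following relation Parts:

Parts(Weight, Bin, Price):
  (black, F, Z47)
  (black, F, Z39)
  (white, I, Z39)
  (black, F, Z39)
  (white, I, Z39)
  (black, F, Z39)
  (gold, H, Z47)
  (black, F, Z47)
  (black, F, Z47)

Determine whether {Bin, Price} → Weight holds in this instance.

(Bin=F, Price=Z47): 3 rows → Weight = black, black, black ✓
(Bin=F, Price=Z39): 3 rows → Weight = black, black, black ✓
(Bin=I, Price=Z39): 2 rows → Weight = white, white ✓
(Bin=H, Price=Z47): 1 row → Weight = gold ✓
Every {Bin, Price} value is associated with a single Weight value, so {Bin, Price} → Weight holds.

Yes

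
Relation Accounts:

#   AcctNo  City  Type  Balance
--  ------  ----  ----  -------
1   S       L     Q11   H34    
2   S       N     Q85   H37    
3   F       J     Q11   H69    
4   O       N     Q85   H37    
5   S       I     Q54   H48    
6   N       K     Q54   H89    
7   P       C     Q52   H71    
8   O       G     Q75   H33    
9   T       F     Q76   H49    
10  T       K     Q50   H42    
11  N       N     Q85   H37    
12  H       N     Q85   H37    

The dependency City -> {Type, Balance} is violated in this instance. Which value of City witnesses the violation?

K

City=L: row 1 → {Type,Balance} = (Q11, H34) ✓
City=N: rows 2, 4, 11, 12 → {Type,Balance} = (Q85, H37), (Q85, H37), (Q85, H37), (Q85, H37) ✓
City=J: row 3 → {Type,Balance} = (Q11, H69) ✓
City=I: row 5 → {Type,Balance} = (Q54, H48) ✓
City=K: rows 6, 10 → {Type,Balance} takes values {(Q54, H89), (Q50, H42)} — violation
City=C: row 7 → {Type,Balance} = (Q52, H71) ✓
City=G: row 8 → {Type,Balance} = (Q75, H33) ✓
City=F: row 9 → {Type,Balance} = (Q76, H49) ✓
The only City value with inconsistent RHS is City=K.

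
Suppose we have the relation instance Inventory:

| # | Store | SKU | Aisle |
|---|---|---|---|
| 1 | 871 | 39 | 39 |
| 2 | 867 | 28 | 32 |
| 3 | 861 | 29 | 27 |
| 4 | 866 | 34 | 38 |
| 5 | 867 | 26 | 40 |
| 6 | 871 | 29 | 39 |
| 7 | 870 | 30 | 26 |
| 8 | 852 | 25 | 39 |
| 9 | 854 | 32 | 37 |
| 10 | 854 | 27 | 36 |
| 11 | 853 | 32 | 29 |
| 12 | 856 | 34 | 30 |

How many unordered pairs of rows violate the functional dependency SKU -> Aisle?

SKU=29: violating pairs (3,6) — 1 pair.
SKU=34: violating pairs (4,12) — 1 pair.
SKU=32: violating pairs (9,11) — 1 pair.

3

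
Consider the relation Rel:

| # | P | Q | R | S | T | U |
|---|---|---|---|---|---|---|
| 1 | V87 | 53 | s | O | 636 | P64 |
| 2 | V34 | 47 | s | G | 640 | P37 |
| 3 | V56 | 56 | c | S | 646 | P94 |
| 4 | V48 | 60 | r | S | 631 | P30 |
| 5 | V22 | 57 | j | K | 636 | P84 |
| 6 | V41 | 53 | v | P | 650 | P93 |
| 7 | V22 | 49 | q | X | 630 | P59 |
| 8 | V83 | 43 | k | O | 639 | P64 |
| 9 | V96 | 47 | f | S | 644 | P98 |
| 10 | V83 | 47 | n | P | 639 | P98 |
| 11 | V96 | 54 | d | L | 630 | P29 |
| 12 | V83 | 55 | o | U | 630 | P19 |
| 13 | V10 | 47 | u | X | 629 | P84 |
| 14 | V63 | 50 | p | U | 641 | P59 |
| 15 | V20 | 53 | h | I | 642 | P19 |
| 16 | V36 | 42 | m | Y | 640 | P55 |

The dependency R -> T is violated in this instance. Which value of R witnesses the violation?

s

R=s: rows 1, 2 → T takes values {636, 640} — violation
R=c: row 3 → T = 646 ✓
R=r: row 4 → T = 631 ✓
R=j: row 5 → T = 636 ✓
R=v: row 6 → T = 650 ✓
R=q: row 7 → T = 630 ✓
R=k: row 8 → T = 639 ✓
R=f: row 9 → T = 644 ✓
R=n: row 10 → T = 639 ✓
R=d: row 11 → T = 630 ✓
R=o: row 12 → T = 630 ✓
R=u: row 13 → T = 629 ✓
R=p: row 14 → T = 641 ✓
R=h: row 15 → T = 642 ✓
R=m: row 16 → T = 640 ✓
The only R value with inconsistent T is R=s.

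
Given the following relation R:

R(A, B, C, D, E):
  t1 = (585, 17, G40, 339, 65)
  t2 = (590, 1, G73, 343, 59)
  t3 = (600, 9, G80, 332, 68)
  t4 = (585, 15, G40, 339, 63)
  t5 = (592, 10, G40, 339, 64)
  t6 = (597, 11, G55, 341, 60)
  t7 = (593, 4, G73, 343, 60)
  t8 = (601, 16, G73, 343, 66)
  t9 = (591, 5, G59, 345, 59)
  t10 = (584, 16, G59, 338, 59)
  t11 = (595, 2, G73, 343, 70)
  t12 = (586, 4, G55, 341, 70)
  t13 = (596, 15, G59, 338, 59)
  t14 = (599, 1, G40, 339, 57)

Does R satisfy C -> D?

C=G40: rows 1, 4, 5, 14 → D = 339, 339, 339, 339 ✓
C=G73: rows 2, 7, 8, 11 → D = 343, 343, 343, 343 ✓
C=G80: row 3 → D = 332 ✓
C=G55: rows 6, 12 → D = 341, 341 ✓
C=G59: rows 9, 10, 13 → D takes values {345, 338} — violation
Two rows agree on C but differ on D, so C -> D does not hold.

No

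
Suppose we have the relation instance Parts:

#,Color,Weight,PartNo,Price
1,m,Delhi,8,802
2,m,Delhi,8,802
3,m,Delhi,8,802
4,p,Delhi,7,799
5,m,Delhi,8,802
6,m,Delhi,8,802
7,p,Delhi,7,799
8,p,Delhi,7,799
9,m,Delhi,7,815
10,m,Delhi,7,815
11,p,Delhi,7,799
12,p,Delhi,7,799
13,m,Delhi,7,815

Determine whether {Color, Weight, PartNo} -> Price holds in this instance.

(Color=m, Weight=Delhi, PartNo=8): rows 1, 2, 3, 5, 6 → Price = 802, 802, 802, 802, 802 ✓
(Color=p, Weight=Delhi, PartNo=7): rows 4, 7, 8, 11, 12 → Price = 799, 799, 799, 799, 799 ✓
(Color=m, Weight=Delhi, PartNo=7): rows 9, 10, 13 → Price = 815, 815, 815 ✓
Every {Color, Weight, PartNo} value is associated with a single Price value, so {Color, Weight, PartNo} -> Price holds.

Yes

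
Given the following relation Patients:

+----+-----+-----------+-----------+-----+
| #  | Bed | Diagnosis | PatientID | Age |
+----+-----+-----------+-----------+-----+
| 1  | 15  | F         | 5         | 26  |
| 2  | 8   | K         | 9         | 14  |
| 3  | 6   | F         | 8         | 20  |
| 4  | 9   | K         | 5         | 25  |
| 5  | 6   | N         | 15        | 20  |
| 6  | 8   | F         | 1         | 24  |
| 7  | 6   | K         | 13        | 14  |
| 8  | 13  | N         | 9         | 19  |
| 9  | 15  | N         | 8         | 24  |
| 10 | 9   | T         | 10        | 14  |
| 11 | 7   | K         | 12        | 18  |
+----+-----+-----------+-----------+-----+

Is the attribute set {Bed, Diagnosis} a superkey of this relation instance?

Yes

All 11 rows have distinct {Bed, Diagnosis} values, so {Bed, Diagnosis} → (all attributes) holds and {Bed, Diagnosis} is a superkey.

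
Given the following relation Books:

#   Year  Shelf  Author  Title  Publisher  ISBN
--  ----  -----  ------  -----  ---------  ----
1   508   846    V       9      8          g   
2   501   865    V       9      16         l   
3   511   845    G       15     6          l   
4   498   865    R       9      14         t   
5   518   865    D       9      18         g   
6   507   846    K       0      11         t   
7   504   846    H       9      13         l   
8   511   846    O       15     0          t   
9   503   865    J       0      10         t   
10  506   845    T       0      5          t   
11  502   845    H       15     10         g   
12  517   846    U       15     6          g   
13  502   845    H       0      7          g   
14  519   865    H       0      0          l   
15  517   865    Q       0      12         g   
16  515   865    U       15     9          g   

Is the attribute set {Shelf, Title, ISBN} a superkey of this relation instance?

All 16 rows have distinct {Shelf, Title, ISBN} values, so {Shelf, Title, ISBN} → (all attributes) holds and {Shelf, Title, ISBN} is a superkey.

Yes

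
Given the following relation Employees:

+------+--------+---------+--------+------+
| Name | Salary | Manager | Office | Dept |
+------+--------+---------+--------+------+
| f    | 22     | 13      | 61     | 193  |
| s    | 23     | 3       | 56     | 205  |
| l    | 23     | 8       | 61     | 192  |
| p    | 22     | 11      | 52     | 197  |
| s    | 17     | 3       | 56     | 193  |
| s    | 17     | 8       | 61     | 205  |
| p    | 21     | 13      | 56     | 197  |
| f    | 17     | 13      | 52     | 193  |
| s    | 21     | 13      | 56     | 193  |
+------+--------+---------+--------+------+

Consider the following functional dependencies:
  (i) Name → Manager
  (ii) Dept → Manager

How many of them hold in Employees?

0

(i) Name → Manager: Name=s: 4 rows → Manager takes values {3, 8, 13} — violation; Name=p: 2 rows → Manager takes values {11, 13} — violation — fails.
(ii) Dept → Manager: Dept=193: 4 rows → Manager takes values {13, 3} — violation; Dept=205: 2 rows → Manager takes values {3, 8} — violation; Dept=197: 2 rows → Manager takes values {11, 13} — violation — fails.
None of the 2 dependencies hold.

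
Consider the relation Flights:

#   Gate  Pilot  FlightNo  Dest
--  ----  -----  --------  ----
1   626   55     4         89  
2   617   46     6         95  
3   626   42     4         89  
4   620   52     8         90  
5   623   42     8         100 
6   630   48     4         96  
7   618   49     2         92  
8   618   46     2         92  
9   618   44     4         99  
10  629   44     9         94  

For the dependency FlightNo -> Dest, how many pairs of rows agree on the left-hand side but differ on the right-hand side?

FlightNo=4: violating pairs (1,6), (1,9), (3,6), (3,9), (6,9) — 5 pairs.
FlightNo=8: violating pairs (4,5) — 1 pair.
FlightNo=2: all 2 rows agree on Dest — 0 pairs.

6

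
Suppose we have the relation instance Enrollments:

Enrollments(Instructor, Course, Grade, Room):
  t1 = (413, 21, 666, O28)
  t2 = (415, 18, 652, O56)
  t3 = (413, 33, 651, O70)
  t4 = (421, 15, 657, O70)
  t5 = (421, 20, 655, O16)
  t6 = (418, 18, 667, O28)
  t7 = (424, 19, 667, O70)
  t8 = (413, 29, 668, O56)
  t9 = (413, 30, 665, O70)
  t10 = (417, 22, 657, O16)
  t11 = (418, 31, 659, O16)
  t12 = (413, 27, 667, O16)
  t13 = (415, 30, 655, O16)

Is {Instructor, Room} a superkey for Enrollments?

No

Rows 3 and 9 have the same {Instructor, Room} value (Instructor=413, Room=O70) but are distinct tuples, so {Instructor, Room} does not determine every attribute — not a superkey.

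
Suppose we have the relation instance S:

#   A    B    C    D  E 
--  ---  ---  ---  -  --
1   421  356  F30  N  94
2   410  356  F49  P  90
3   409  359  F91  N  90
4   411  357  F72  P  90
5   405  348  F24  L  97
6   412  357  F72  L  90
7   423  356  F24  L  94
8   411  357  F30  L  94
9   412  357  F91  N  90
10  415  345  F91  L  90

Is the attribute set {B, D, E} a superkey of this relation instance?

All 10 rows have distinct {B, D, E} values, so {B, D, E} → (all attributes) holds and {B, D, E} is a superkey.

Yes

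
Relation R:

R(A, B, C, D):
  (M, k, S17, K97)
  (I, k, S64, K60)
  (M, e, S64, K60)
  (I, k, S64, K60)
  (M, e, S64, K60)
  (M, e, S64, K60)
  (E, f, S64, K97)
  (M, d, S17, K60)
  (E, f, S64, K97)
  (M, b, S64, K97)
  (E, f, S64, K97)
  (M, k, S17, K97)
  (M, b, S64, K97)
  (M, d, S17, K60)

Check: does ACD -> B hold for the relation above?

(A=M, C=S17, D=K97): 2 rows → B = k, k ✓
(A=I, C=S64, D=K60): 2 rows → B = k, k ✓
(A=M, C=S64, D=K60): 3 rows → B = e, e, e ✓
(A=E, C=S64, D=K97): 3 rows → B = f, f, f ✓
(A=M, C=S17, D=K60): 2 rows → B = d, d ✓
(A=M, C=S64, D=K97): 2 rows → B = b, b ✓
Every ACD value is associated with a single B value, so ACD -> B holds.

Yes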